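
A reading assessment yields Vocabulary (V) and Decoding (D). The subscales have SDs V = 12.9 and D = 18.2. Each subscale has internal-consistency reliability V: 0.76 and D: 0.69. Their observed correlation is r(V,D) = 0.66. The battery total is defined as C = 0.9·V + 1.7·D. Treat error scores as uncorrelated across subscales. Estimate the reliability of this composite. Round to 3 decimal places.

Var(C) = 0.9²·12.9² + 1.7²·18.2² + 2·[1.53·12.9·18.2·0.66] = 1092.08 + 474.162 = 1566.24.
Because errors are independent across components, Cov(Tᵢ,Tⱼ) = Cov(Xᵢ,Xⱼ); the off-diagonal part of the true-score variance is the same as above.
True-score variance = [0.9²·12.9²·0.76 + 1.7²·18.2²·0.69] + 474.162 = 762.968 + 474.162 = 1237.13.
Reliability = 1237.13 / 1566.24 = 0.790.

0.790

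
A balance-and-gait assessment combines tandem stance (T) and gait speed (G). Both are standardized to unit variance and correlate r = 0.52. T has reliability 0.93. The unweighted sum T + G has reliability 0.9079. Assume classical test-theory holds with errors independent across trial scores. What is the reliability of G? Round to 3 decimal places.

Var(T+G) = 2 + 2·0.52 = 3.040.
True-score variance = ρ_T + ρ_G + 2·0.52, so 0.9079 = (0.93 + ρ_G + 1.04) / 3.040.
ρ_G = 0.9079·3.040 − 0.93 − 1.04 = 0.790.

0.790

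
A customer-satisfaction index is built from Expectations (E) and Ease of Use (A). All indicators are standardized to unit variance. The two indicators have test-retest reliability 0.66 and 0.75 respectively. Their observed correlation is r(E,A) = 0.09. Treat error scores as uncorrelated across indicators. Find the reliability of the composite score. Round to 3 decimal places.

0.729

Var(E+A) = 2 + 2·[0.09] = 2 + 0.18 = 2.18.
Because errors are independent across components, Cov(Tᵢ,Tⱼ) = Cov(Xᵢ,Xⱼ); the off-diagonal part of the true-score variance is the same as above.
True-score variance = [0.66 + 0.75] + 0.18 = 1.41 + 0.18 = 1.59.
Reliability = 1.59 / 2.18 = 0.729.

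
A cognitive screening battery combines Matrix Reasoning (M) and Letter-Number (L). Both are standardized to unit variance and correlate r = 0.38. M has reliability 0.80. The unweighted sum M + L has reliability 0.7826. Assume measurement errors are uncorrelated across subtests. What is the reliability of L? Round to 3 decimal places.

0.600

Var(M+L) = 2 + 2·0.38 = 2.760.
True-score variance = ρ_M + ρ_L + 2·0.38, so 0.7826 = (0.80 + ρ_L + 0.76) / 2.760.
ρ_L = 0.7826·2.760 − 0.80 − 0.76 = 0.600.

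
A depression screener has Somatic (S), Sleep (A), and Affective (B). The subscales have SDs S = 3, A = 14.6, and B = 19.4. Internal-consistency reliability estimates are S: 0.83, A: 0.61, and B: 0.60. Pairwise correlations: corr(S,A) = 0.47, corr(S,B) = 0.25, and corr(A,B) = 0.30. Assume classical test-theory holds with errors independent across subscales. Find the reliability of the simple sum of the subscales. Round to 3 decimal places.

0.720

Var(S+A+B) = 3² + 14.6² + 19.4² + 2·[3·14.6·0.47 + 3·19.4·0.25 + 14.6·19.4·0.30] = 598.52 + 240.216 = 838.736.
Because errors are independent across components, Cov(Tᵢ,Tⱼ) = Cov(Xᵢ,Xⱼ); the off-diagonal part of the true-score variance is the same as above.
True-score variance = [3²·0.83 + 14.6²·0.61 + 19.4²·0.60] + 240.216 = 363.314 + 240.216 = 603.53.
Reliability = 603.53 / 838.736 = 0.720.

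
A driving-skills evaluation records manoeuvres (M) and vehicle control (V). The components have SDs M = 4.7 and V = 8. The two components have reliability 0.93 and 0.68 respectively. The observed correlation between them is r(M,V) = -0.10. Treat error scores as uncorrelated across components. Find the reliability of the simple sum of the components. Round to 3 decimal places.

Var(M+V) = 4.7² + 8² + 2·[4.7·8·(-0.10)] = 86.09 − 7.52 = 78.57.
Because errors are independent across components, Cov(Tᵢ,Tⱼ) = Cov(Xᵢ,Xⱼ); the off-diagonal part of the true-score variance is the same as above.
True-score variance = [4.7²·0.93 + 8²·0.68] − 7.52 = 64.0637 − 7.52 = 56.5437.
Reliability = 56.5437 / 78.57 = 0.720.

0.720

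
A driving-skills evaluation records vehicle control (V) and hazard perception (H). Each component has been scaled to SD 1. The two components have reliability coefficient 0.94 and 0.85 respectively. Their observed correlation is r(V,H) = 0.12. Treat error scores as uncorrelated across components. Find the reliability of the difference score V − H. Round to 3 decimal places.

0.881

Var(V−H) = 1 + 1 − 2·0.12 = 2 − 0.24 = 1.76.
Because errors are independent across components, Cov(Tᵢ,Tⱼ) = Cov(Xᵢ,Xⱼ); the off-diagonal part of the true-score variance is the same as above.
True-score variance = [0.94 + 0.85] − 0.24 = 1.79 − 0.24 = 1.55.
Reliability = 1.55 / 1.76 = 0.881.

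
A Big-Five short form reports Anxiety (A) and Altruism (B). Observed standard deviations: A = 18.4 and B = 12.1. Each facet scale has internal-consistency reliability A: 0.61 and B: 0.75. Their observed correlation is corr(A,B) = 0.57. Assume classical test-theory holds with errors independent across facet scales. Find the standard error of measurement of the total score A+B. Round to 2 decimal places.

Var(total) = 484.97 + 253.81 = 738.78.
True-score variance = 316.329 + 253.81 = 570.139, so reliability = 0.7717.
Error variance = 738.78 − 570.139 = 168.641; SEM = √168.641 = 12.99.

12.99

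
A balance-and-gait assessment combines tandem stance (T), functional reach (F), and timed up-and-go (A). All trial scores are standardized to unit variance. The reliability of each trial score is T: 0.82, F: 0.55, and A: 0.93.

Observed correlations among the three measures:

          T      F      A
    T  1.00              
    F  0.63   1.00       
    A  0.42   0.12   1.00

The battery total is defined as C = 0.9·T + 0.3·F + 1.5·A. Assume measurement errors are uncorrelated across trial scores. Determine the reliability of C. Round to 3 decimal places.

Var(C) = 0.9² + 0.3² + 1.5² + 2·[0.27·0.63 + 1.35·0.42 + 0.45·0.12] = 3.15 + 1.5822 = 4.7322.
Under uncorrelated errors the observed covariances equal the true-score covariances, so only the own-variance terms attenuate.
True-score variance = [0.9²·0.82 + 0.3²·0.55 + 1.5²·0.93] + 1.5822 = 2.8062 + 1.5822 = 4.3884.
Reliability = 4.3884 / 4.7322 = 0.927.

0.927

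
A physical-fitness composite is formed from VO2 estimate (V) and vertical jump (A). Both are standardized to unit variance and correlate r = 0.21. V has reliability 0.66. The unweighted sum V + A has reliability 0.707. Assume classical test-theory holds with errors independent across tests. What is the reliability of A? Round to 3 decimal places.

Var(V+A) = 2 + 2·0.21 = 2.420.
True-score variance = ρ_V + ρ_A + 2·0.21, so 0.707 = (0.66 + ρ_A + 0.42) / 2.420.
ρ_A = 0.707·2.420 − 0.66 − 0.42 = 0.631.

0.631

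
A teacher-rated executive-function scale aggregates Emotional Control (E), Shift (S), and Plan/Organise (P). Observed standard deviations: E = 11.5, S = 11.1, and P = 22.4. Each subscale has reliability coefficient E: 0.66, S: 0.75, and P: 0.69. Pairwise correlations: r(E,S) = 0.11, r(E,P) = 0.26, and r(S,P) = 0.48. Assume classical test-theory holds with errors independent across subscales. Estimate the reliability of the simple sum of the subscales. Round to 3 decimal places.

0.800

Var(E+S+P) = 11.5² + 11.1² + 22.4² + 2·[11.5·11.1·0.11 + 11.5·22.4·0.26 + 11.1·22.4·0.48] = 757.22 + 400.729 = 1157.95.
With uncorrelated errors the cross-covariances are all true-score covariance, so they carry over unchanged; only the diagonal terms shrink to ρᵢσᵢ².
True-score variance = [11.5²·0.66 + 11.1²·0.75 + 22.4²·0.69] + 400.729 = 525.907 + 400.729 = 926.636.
Reliability = 926.636 / 1157.95 = 0.800.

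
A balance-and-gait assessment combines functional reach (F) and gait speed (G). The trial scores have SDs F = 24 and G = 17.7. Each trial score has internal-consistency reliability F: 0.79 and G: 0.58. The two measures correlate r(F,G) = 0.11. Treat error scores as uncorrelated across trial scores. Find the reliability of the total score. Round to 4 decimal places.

0.7430

Var(F+G) = 24² + 17.7² + 2·[24·17.7·0.11] = 889.29 + 93.456 = 982.746.
With uncorrelated errors the cross-covariances are all true-score covariance, so they carry over unchanged; only the diagonal terms shrink to ρᵢσᵢ².
True-score variance = [24²·0.79 + 17.7²·0.58] + 93.456 = 636.748 + 93.456 = 730.204.
Reliability = 730.204 / 982.746 = 0.7430.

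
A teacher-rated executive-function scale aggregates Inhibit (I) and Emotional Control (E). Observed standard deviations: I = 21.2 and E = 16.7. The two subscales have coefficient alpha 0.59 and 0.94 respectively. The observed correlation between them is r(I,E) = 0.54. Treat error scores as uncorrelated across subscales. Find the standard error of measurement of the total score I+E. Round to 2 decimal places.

14.18

Var(total) = 728.33 + 382.363 = 1110.69.
True-score variance = 527.326 + 382.363 = 909.689, so reliability = 0.8190.
Error variance = 1110.69 − 909.689 = 201.004; SEM = √201.004 = 14.18.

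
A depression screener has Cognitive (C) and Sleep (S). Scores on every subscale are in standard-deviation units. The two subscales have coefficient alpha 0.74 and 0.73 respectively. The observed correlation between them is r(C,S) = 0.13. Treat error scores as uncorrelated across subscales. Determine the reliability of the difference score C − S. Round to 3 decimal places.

0.695

Var(C−S) = 1 + 1 − 2·0.13 = 2 − 0.26 = 1.74.
Because errors are independent across components, Cov(Tᵢ,Tⱼ) = Cov(Xᵢ,Xⱼ); the off-diagonal part of the true-score variance is the same as above.
True-score variance = [0.74 + 0.73] − 0.26 = 1.47 − 0.26 = 1.21.
Reliability = 1.21 / 1.74 = 0.695.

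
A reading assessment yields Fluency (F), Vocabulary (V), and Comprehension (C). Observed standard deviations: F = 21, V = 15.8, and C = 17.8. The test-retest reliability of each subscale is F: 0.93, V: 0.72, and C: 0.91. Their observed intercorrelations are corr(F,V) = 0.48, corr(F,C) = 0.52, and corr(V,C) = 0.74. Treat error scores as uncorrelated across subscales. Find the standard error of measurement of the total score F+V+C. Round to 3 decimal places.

11.370

Var(total) = 1007.48 + 1123.52 = 2131.
True-score variance = 878.195 + 1123.52 = 2001.71, so reliability = 0.9393.
Error variance = 2131 − 2001.71 = 129.285; SEM = √129.285 = 11.370.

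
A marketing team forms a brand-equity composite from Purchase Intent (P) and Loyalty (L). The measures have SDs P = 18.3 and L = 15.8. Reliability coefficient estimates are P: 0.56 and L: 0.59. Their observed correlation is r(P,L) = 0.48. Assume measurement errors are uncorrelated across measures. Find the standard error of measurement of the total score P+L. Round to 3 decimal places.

15.802

Var(total) = 584.53 + 277.574 = 862.104.
True-score variance = 334.826 + 277.574 = 612.4, so reliability = 0.7104.
Error variance = 862.104 − 612.4 = 249.704; SEM = √249.704 = 15.802.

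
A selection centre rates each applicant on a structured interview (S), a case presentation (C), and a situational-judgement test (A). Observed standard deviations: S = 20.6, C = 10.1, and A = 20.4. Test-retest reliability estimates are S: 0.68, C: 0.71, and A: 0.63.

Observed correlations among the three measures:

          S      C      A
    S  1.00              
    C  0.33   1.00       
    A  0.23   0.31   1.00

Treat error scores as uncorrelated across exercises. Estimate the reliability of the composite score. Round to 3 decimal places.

Var(S+C+A) = 20.6² + 10.1² + 20.4² + 2·[20.6·10.1·0.33 + 20.6·20.4·0.23 + 10.1·20.4·0.31] = 942.53 + 458.375 = 1400.9.
With uncorrelated errors the cross-covariances are all true-score covariance, so they carry over unchanged; only the diagonal terms shrink to ρᵢσᵢ².
True-score variance = [20.6²·0.68 + 10.1²·0.71 + 20.4²·0.63] + 458.375 = 623.173 + 458.375 = 1081.55.
Reliability = 1081.55 / 1400.9 = 0.772.

0.772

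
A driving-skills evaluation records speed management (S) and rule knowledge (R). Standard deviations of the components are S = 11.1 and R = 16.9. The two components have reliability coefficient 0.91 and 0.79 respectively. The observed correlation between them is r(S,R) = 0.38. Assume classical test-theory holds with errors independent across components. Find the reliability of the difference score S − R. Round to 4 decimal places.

0.7331

Var(S−R) = 11.1² + 16.9² − 2·11.1·16.9·0.38 = 408.82 − 142.568 = 266.252.
Under uncorrelated errors the observed covariances equal the true-score covariances, so only the own-variance terms attenuate.
True-score variance = [11.1²·0.91 + 16.9²·0.79] − 142.568 = 337.753 − 142.568 = 195.185.
Reliability = 195.185 / 266.252 = 0.7331.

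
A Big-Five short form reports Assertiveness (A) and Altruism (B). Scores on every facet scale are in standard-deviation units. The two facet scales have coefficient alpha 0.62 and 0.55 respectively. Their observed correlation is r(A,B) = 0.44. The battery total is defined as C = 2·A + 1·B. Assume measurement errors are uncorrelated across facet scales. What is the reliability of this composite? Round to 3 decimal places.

Var(C) = 2² + 1 + 2·[2·0.44] = 5 + 1.76 = 6.76.
Under uncorrelated errors the observed covariances equal the true-score covariances, so only the own-variance terms attenuate.
True-score variance = [2²·0.62 + 0.55] + 1.76 = 3.03 + 1.76 = 4.79.
Reliability = 4.79 / 6.76 = 0.709.

0.709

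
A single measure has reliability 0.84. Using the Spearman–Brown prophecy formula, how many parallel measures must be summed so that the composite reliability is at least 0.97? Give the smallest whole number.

k ≥ ρ*(1−ρ₁)/(ρ₁(1−ρ*)) = 0.97·0.16 / (0.84·0.03) = 6.159.
Smallest integer k = 7.

7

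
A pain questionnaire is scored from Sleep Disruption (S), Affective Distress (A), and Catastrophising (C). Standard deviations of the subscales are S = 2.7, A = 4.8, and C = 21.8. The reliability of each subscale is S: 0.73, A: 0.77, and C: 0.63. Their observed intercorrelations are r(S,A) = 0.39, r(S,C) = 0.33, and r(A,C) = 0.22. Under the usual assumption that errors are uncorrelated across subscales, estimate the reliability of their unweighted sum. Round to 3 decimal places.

0.695

Var(S+A+C) = 2.7² + 4.8² + 21.8² + 2·[2.7·4.8·0.39 + 2.7·21.8·0.33 + 4.8·21.8·0.22] = 505.57 + 94.998 = 600.568.
Because errors are independent across components, Cov(Tᵢ,Tⱼ) = Cov(Xᵢ,Xⱼ); the off-diagonal part of the true-score variance is the same as above.
True-score variance = [2.7²·0.73 + 4.8²·0.77 + 21.8²·0.63] + 94.998 = 322.464 + 94.998 = 417.462.
Reliability = 417.462 / 600.568 = 0.695.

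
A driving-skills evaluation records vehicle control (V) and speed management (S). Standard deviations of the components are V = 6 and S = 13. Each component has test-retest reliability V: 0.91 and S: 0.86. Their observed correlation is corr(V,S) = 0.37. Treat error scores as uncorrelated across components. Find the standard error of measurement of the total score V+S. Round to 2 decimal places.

5.19

Var(total) = 205 + 57.72 = 262.72.
True-score variance = 178.1 + 57.72 = 235.82, so reliability = 0.8976.
Error variance = 262.72 − 235.82 = 26.9; SEM = √26.9 = 5.19.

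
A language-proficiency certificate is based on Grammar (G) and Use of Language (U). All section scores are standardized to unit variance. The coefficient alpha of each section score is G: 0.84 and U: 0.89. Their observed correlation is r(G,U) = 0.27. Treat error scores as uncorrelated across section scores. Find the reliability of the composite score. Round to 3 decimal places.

0.894

Var(G+U) = 2 + 2·[0.27] = 2 + 0.54 = 2.54.
With uncorrelated errors the cross-covariances are all true-score covariance, so they carry over unchanged; only the diagonal terms shrink to ρᵢσᵢ².
True-score variance = [0.84 + 0.89] + 0.54 = 1.73 + 0.54 = 2.27.
Reliability = 2.27 / 2.54 = 0.894.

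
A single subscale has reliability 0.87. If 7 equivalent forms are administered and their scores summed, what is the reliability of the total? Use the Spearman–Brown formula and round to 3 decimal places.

ρ_k = kρ / (1 + (k−1)ρ) = 7·0.87 / (1 + 6·0.87) = 6.090 / 6.220 = 0.979.

0.979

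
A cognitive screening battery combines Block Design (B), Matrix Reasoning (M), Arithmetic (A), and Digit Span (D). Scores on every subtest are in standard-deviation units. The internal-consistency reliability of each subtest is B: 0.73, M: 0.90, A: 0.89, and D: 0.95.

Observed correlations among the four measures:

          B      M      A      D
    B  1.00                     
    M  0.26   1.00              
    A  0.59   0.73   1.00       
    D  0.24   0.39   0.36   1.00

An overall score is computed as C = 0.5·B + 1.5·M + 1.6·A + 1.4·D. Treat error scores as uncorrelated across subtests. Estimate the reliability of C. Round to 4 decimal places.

Var(C) = 0.5² + 1.5² + 1.6² + 1.4² + 2·[0.75·0.26 + 0.8·0.59 + 0.7·0.24 + 2.4·0.73 + 2.1·0.39 + 2.24·0.36] = 7.02 + 8.4248 = 15.4448.
Under uncorrelated errors the observed covariances equal the true-score covariances, so only the own-variance terms attenuate.
True-score variance = [0.5²·0.73 + 1.5²·0.90 + 1.6²·0.89 + 1.4²·0.95] + 8.4248 = 6.3479 + 8.4248 = 14.7727.
Reliability = 14.7727 / 15.4448 = 0.9565.

0.9565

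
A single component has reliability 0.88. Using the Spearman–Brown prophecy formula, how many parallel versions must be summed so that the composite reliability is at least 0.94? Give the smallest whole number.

k ≥ ρ*(1−ρ₁)/(ρ₁(1−ρ*)) = 0.94·0.12 / (0.88·0.06) = 2.136.
Smallest integer k = 3.

3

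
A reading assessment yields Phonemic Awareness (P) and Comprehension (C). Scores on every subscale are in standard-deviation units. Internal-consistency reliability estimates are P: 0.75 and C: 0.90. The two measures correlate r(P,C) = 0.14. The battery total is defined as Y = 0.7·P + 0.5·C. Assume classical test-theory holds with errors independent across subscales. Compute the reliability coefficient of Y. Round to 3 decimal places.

0.824

Var(Y) = 0.7² + 0.5² + 2·[0.35·0.14] = 0.74 + 0.098 = 0.838.
Because errors are independent across components, Cov(Tᵢ,Tⱼ) = Cov(Xᵢ,Xⱼ); the off-diagonal part of the true-score variance is the same as above.
True-score variance = [0.7²·0.75 + 0.5²·0.90] + 0.098 = 0.5925 + 0.098 = 0.6905.
Reliability = 0.6905 / 0.838 = 0.824.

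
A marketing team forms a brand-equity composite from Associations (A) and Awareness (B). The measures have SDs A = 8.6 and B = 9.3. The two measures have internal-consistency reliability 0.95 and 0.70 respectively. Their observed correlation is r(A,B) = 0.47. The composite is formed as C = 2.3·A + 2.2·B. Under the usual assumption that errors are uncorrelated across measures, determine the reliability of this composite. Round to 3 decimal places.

Var(C) = 2.3²·8.6² + 2.2²·9.3² + 2·[5.06·8.6·9.3·0.47] = 809.86 + 380.417 = 1190.28.
With uncorrelated errors the cross-covariances are all true-score covariance, so they carry over unchanged; only the diagonal terms shrink to ρᵢσᵢ².
True-score variance = [2.3²·8.6²·0.95 + 2.2²·9.3²·0.70] + 380.417 = 664.714 + 380.417 = 1045.13.
Reliability = 1045.13 / 1190.28 = 0.878.

0.878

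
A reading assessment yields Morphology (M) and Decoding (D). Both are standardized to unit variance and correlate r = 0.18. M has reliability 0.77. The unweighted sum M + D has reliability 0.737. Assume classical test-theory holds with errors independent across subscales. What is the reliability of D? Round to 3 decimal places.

Var(M+D) = 2 + 2·0.18 = 2.360.
True-score variance = ρ_M + ρ_D + 2·0.18, so 0.737 = (0.77 + ρ_D + 0.36) / 2.360.
ρ_D = 0.737·2.360 − 0.77 − 0.36 = 0.609.

0.609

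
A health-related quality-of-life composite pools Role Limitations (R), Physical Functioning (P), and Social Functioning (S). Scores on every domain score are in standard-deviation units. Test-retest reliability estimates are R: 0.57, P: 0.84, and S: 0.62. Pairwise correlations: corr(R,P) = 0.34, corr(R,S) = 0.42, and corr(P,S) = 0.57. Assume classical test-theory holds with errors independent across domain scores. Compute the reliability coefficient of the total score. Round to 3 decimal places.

Var(R+P+S) = 3 + 2·[0.34 + 0.42 + 0.57] = 3 + 2.66 = 5.66.
Under uncorrelated errors the observed covariances equal the true-score covariances, so only the own-variance terms attenuate.
True-score variance = [0.57 + 0.84 + 0.62] + 2.66 = 2.03 + 2.66 = 4.69.
Reliability = 4.69 / 5.66 = 0.829.

0.829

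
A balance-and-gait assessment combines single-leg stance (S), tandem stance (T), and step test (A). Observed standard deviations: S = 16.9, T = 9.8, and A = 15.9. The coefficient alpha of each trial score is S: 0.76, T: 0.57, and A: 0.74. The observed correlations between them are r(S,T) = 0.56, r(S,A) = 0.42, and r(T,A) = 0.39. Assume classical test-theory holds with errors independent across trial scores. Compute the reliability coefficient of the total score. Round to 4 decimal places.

0.8496

Var(S+T+A) = 16.9² + 9.8² + 15.9² + 2·[16.9·9.8·0.56 + 16.9·15.9·0.42 + 9.8·15.9·0.39] = 634.46 + 532.75 = 1167.21.
Because errors are independent across components, Cov(Tᵢ,Tⱼ) = Cov(Xᵢ,Xⱼ); the off-diagonal part of the true-score variance is the same as above.
True-score variance = [16.9²·0.76 + 9.8²·0.57 + 15.9²·0.74] + 532.75 = 458.886 + 532.75 = 991.636.
Reliability = 991.636 / 1167.21 = 0.8496.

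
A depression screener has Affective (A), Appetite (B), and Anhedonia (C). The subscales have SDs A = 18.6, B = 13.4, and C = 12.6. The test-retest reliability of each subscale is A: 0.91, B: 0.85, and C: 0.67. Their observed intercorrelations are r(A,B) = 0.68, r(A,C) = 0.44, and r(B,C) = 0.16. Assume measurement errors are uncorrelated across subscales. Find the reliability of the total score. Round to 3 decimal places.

0.914

Var(A+B+C) = 18.6² + 13.4² + 12.6² + 2·[18.6·13.4·0.68 + 18.6·12.6·0.44 + 13.4·12.6·0.16] = 684.28 + 599.232 = 1283.51.
Because errors are independent across components, Cov(Tᵢ,Tⱼ) = Cov(Xᵢ,Xⱼ); the off-diagonal part of the true-score variance is the same as above.
True-score variance = [18.6²·0.91 + 13.4²·0.85 + 12.6²·0.67] + 599.232 = 573.819 + 599.232 = 1173.05.
Reliability = 1173.05 / 1283.51 = 0.914.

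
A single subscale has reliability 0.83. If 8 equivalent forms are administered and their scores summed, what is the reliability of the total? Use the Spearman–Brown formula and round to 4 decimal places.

0.9750

ρ_k = kρ / (1 + (k−1)ρ) = 8·0.83 / (1 + 7·0.83) = 6.640 / 6.810 = 0.9750.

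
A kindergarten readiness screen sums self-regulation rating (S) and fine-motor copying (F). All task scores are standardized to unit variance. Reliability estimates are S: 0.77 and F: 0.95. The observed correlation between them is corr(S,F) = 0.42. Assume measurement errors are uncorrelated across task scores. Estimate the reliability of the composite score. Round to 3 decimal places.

0.901

Var(S+F) = 2 + 2·[0.42] = 2 + 0.84 = 2.84.
Because errors are independent across components, Cov(Tᵢ,Tⱼ) = Cov(Xᵢ,Xⱼ); the off-diagonal part of the true-score variance is the same as above.
True-score variance = [0.77 + 0.95] + 0.84 = 1.72 + 0.84 = 2.56.
Reliability = 2.56 / 2.84 = 0.901.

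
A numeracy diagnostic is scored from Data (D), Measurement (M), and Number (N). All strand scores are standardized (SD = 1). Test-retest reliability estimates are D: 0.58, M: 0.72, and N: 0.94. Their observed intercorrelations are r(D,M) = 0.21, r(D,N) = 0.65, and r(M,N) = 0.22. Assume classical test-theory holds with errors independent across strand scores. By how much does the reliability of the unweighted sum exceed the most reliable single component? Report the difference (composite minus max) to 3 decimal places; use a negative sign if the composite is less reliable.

Var(sum) = 3 + 2.16 = 5.16; true-score variance = 2.24 + 2.16 = 4.4; composite reliability = 0.8527.
Max component reliability = 0.9400.
Difference = 0.8527 − 0.9400 = -0.087.

-0.087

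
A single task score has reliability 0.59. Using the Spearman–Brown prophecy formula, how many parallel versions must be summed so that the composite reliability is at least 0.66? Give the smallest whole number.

k ≥ ρ*(1−ρ₁)/(ρ₁(1−ρ*)) = 0.66·0.41 / (0.59·0.34) = 1.349.
Smallest integer k = 2.

2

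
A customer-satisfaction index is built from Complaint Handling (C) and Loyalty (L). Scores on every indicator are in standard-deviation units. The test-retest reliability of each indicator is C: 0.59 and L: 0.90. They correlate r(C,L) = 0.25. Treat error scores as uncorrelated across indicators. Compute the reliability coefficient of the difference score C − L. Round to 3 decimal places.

Var(C−L) = 1 + 1 − 2·0.25 = 2 − 0.5 = 1.5.
Because errors are independent across components, Cov(Tᵢ,Tⱼ) = Cov(Xᵢ,Xⱼ); the off-diagonal part of the true-score variance is the same as above.
True-score variance = [0.59 + 0.90] − 0.5 = 1.49 − 0.5 = 0.99.
Reliability = 0.99 / 1.5 = 0.660.

0.660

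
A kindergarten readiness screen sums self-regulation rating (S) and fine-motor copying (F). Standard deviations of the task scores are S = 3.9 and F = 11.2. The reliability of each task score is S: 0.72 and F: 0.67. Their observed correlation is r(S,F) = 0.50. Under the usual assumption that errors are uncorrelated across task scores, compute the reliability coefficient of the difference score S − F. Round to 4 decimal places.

0.5292

Var(S−F) = 3.9² + 11.2² − 2·3.9·11.2·0.50 = 140.65 − 43.68 = 96.97.
Under uncorrelated errors the observed covariances equal the true-score covariances, so only the own-variance terms attenuate.
True-score variance = [3.9²·0.72 + 11.2²·0.67] − 43.68 = 94.996 − 43.68 = 51.316.
Reliability = 51.316 / 96.97 = 0.5292.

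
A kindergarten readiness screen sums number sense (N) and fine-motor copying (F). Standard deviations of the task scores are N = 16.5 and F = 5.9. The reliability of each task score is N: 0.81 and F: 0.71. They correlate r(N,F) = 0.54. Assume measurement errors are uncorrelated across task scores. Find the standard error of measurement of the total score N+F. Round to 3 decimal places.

7.863

Var(total) = 307.06 + 105.138 = 412.198.
True-score variance = 245.238 + 105.138 = 350.376, so reliability = 0.8500.
Error variance = 412.198 − 350.376 = 61.8224; SEM = √61.8224 = 7.863.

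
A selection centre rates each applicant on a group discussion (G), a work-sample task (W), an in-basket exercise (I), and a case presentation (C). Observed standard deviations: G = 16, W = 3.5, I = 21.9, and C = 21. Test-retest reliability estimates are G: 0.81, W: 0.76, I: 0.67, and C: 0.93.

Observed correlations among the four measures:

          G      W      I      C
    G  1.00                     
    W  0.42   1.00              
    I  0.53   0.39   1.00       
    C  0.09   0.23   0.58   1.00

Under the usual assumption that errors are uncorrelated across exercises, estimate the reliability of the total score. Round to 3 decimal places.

0.895

Var(G+W+I+C) = 16² + 3.5² + 21.9² + 21² + 2·[16·3.5·0.42 + 16·21.9·0.53 + 16·21·0.09 + 3.5·21.9·0.39 + 3.5·21·0.23 + 21.9·21·0.58] = 1188.86 + 1106.02 = 2294.88.
With uncorrelated errors the cross-covariances are all true-score covariance, so they carry over unchanged; only the diagonal terms shrink to ρᵢσᵢ².
True-score variance = [16²·0.81 + 3.5²·0.76 + 21.9²·0.67 + 21²·0.93] + 1106.02 = 948.139 + 1106.02 = 2054.16.
Reliability = 2054.16 / 2294.88 = 0.895.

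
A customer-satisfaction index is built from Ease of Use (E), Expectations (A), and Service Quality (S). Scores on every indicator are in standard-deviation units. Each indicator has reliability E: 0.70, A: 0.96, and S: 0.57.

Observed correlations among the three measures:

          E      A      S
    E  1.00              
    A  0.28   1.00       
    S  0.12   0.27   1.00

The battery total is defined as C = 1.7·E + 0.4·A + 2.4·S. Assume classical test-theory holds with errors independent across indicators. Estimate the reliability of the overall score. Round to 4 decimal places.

Var(C) = 1.7² + 0.4² + 2.4² + 2·[0.68·0.28 + 4.08·0.12 + 0.96·0.27] = 8.81 + 1.8784 = 10.6884.
With uncorrelated errors the cross-covariances are all true-score covariance, so they carry over unchanged; only the diagonal terms shrink to ρᵢσᵢ².
True-score variance = [1.7²·0.70 + 0.4²·0.96 + 2.4²·0.57] + 1.8784 = 5.4598 + 1.8784 = 7.3382.
Reliability = 7.3382 / 10.6884 = 0.6866.

0.6866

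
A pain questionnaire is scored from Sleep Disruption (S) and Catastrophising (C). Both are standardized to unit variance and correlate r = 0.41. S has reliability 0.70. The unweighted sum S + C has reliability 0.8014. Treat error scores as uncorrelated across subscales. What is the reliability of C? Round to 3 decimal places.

0.740

Var(S+C) = 2 + 2·0.41 = 2.820.
True-score variance = ρ_S + ρ_C + 2·0.41, so 0.8014 = (0.70 + ρ_C + 0.82) / 2.820.
ρ_C = 0.8014·2.820 − 0.70 − 0.82 = 0.740.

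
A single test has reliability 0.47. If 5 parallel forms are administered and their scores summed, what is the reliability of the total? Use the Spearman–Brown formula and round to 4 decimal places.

ρ_k = kρ / (1 + (k−1)ρ) = 5·0.47 / (1 + 4·0.47) = 2.350 / 2.880 = 0.8160.

0.8160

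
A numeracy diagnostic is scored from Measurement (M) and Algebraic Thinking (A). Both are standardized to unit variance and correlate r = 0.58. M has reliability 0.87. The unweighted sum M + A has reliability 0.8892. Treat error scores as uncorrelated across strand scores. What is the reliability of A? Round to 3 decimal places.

0.780

Var(M+A) = 2 + 2·0.58 = 3.160.
True-score variance = ρ_M + ρ_A + 2·0.58, so 0.8892 = (0.87 + ρ_A + 1.16) / 3.160.
ρ_A = 0.8892·3.160 − 0.87 − 1.16 = 0.780.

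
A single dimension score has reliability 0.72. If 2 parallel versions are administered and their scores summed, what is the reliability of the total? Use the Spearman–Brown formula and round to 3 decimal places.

ρ_k = kρ / (1 + (k−1)ρ) = 2·0.72 / (1 + 1·0.72) = 1.440 / 1.720 = 0.837.

0.837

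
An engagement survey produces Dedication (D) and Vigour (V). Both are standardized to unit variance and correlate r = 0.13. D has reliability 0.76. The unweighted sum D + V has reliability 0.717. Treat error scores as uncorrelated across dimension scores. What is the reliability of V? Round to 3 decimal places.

0.600

Var(D+V) = 2 + 2·0.13 = 2.260.
True-score variance = ρ_D + ρ_V + 2·0.13, so 0.717 = (0.76 + ρ_V + 0.26) / 2.260.
ρ_V = 0.717·2.260 − 0.76 − 0.26 = 0.600.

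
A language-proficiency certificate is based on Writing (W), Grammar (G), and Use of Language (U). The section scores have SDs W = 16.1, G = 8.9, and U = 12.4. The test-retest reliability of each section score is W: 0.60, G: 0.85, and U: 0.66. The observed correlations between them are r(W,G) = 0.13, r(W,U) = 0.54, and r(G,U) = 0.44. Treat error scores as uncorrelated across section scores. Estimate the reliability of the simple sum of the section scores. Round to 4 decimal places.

Var(W+G+U) = 16.1² + 8.9² + 12.4² + 2·[16.1·8.9·0.13 + 16.1·12.4·0.54 + 8.9·12.4·0.44] = 492.18 + 349.983 = 842.163.
With uncorrelated errors the cross-covariances are all true-score covariance, so they carry over unchanged; only the diagonal terms shrink to ρᵢσᵢ².
True-score variance = [16.1²·0.60 + 8.9²·0.85 + 12.4²·0.66] + 349.983 = 324.336 + 349.983 = 674.32.
Reliability = 674.32 / 842.163 = 0.8007.

0.8007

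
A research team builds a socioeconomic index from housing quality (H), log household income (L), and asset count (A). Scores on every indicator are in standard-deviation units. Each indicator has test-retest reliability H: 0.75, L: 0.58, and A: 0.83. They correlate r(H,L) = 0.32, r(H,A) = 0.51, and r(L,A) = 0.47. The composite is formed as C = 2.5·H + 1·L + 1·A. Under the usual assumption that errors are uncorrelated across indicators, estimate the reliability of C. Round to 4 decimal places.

0.8386

Var(C) = 2.5² + 1 + 1 + 2·[2.5·0.32 + 2.5·0.51 + 0.47] = 8.25 + 5.09 = 13.34.
Because errors are independent across components, Cov(Tᵢ,Tⱼ) = Cov(Xᵢ,Xⱼ); the off-diagonal part of the true-score variance is the same as above.
True-score variance = [2.5²·0.75 + 0.58 + 0.83] + 5.09 = 6.0975 + 5.09 = 11.1875.
Reliability = 11.1875 / 13.34 = 0.8386.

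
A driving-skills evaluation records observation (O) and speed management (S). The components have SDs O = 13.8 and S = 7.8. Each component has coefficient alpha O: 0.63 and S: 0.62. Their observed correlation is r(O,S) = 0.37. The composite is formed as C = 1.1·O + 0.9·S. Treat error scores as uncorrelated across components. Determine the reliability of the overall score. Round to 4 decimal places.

Var(C) = 1.1²·13.8² + 0.9²·7.8² + 2·[0.99·13.8·7.8·0.37] = 279.713 + 78.8571 = 358.57.
With uncorrelated errors the cross-covariances are all true-score covariance, so they carry over unchanged; only the diagonal terms shrink to ρᵢσᵢ².
True-score variance = [1.1²·13.8²·0.63 + 0.9²·7.8²·0.62] + 78.8571 = 175.726 + 78.8571 = 254.583.
Reliability = 254.583 / 358.57 = 0.7100.

0.7100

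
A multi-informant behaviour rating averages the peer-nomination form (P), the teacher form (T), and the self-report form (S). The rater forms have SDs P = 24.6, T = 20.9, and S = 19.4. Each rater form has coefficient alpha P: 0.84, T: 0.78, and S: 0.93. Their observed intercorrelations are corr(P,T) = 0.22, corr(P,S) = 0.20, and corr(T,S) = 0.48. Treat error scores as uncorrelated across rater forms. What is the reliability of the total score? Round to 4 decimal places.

Var(P+T+S) = 24.6² + 20.9² + 19.4² + 2·[24.6·20.9·0.22 + 24.6·19.4·0.20 + 20.9·19.4·0.48] = 1418.33 + 806.359 = 2224.69.
Under uncorrelated errors the observed covariances equal the true-score covariances, so only the own-variance terms attenuate.
True-score variance = [24.6²·0.84 + 20.9²·0.78 + 19.4²·0.93] + 806.359 = 1199.06 + 806.359 = 2005.42.
Reliability = 2005.42 / 2224.69 = 0.9014.

0.9014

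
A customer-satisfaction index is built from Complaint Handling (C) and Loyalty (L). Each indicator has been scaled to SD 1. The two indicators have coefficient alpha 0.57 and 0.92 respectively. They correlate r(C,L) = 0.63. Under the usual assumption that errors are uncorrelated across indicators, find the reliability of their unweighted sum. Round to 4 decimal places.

0.8436

Var(C+L) = 2 + 2·[0.63] = 2 + 1.26 = 3.26.
Because errors are independent across components, Cov(Tᵢ,Tⱼ) = Cov(Xᵢ,Xⱼ); the off-diagonal part of the true-score variance is the same as above.
True-score variance = [0.57 + 0.92] + 1.26 = 1.49 + 1.26 = 2.75.
Reliability = 2.75 / 3.26 = 0.8436.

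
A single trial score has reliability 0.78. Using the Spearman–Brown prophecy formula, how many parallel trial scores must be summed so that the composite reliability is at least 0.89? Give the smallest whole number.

k ≥ ρ*(1−ρ₁)/(ρ₁(1−ρ*)) = 0.89·0.22 / (0.78·0.11) = 2.282.
Smallest integer k = 3.

3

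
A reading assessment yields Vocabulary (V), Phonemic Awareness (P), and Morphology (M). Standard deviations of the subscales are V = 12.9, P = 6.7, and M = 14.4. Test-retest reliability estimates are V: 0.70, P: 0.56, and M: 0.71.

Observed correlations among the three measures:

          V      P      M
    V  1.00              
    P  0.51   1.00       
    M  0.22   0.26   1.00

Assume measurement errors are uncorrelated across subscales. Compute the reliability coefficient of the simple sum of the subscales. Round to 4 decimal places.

Var(V+P+M) = 12.9² + 6.7² + 14.4² + 2·[12.9·6.7·0.51 + 12.9·14.4·0.22 + 6.7·14.4·0.26] = 418.66 + 220.063 = 638.723.
With uncorrelated errors the cross-covariances are all true-score covariance, so they carry over unchanged; only the diagonal terms shrink to ρᵢσᵢ².
True-score variance = [12.9²·0.70 + 6.7²·0.56 + 14.4²·0.71] + 220.063 = 288.851 + 220.063 = 508.914.
Reliability = 508.914 / 638.723 = 0.7968.

0.7968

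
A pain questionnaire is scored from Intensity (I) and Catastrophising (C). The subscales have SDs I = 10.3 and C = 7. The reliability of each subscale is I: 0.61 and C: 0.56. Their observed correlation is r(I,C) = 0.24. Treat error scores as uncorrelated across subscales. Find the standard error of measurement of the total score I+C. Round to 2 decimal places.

Var(total) = 155.09 + 34.608 = 189.698.
True-score variance = 92.1549 + 34.608 = 126.763, so reliability = 0.6682.
Error variance = 189.698 − 126.763 = 62.9351; SEM = √62.9351 = 7.93.

7.93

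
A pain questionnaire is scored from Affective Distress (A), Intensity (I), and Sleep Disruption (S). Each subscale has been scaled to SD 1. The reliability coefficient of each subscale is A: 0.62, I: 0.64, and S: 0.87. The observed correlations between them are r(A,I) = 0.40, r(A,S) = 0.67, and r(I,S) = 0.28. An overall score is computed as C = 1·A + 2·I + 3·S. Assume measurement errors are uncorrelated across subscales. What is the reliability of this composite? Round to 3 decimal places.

Var(C) = 1 + 2² + 3² + 2·[2·0.40 + 3·0.67 + 6·0.28] = 14 + 8.98 = 22.98.
Because errors are independent across components, Cov(Tᵢ,Tⱼ) = Cov(Xᵢ,Xⱼ); the off-diagonal part of the true-score variance is the same as above.
True-score variance = [0.62 + 2²·0.64 + 3²·0.87] + 8.98 = 11.01 + 8.98 = 19.99.
Reliability = 19.99 / 22.98 = 0.870.

0.870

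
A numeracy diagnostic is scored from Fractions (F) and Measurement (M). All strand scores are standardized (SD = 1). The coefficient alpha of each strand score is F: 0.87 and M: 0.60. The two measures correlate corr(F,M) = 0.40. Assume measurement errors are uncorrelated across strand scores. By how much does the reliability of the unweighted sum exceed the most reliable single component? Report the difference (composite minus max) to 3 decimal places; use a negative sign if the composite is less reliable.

-0.059

Var(sum) = 2 + 0.8 = 2.8; true-score variance = 1.47 + 0.8 = 2.27; composite reliability = 0.8107.
Max component reliability = 0.8700.
Difference = 0.8107 − 0.8700 = -0.059.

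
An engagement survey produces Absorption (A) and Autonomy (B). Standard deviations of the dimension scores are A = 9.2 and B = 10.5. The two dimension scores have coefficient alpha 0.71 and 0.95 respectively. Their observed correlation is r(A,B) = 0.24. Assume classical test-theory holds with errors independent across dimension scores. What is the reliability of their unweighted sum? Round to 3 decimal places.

0.875

Var(A+B) = 9.2² + 10.5² + 2·[9.2·10.5·0.24] = 194.89 + 46.368 = 241.258.
With uncorrelated errors the cross-covariances are all true-score covariance, so they carry over unchanged; only the diagonal terms shrink to ρᵢσᵢ².
True-score variance = [9.2²·0.71 + 10.5²·0.95] + 46.368 = 164.832 + 46.368 = 211.2.
Reliability = 211.2 / 241.258 = 0.875.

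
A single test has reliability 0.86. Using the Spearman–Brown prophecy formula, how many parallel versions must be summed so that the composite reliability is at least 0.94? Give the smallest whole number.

k ≥ ρ*(1−ρ₁)/(ρ₁(1−ρ*)) = 0.94·0.14 / (0.86·0.06) = 2.550.
Smallest integer k = 3.

3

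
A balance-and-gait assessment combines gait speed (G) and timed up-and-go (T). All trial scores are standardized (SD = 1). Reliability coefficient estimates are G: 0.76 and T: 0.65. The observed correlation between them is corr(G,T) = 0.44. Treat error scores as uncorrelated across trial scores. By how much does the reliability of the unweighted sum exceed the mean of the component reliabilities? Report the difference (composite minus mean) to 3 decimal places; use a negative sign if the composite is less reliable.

Var(sum) = 2 + 0.88 = 2.88; true-score variance = 1.41 + 0.88 = 2.29; composite reliability = 0.7951.
Mean component reliability = 0.7050.
Difference = 0.7951 − 0.7050 = 0.090.

0.090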